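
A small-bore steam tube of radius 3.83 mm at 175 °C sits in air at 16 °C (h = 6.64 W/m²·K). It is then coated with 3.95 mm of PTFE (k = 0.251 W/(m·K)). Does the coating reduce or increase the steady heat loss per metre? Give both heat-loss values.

increases: 25.4 → 45.0 W/m

Critical radius for a cylinder: r_cr = k/h = 0.0378 m = 3.78 cm.
Outer radius after coating: r₂ = 0.00383 + 0.00395 = 0.00778 m.
Since r₁ < r_cr and r₂ ≤ r_cr, the coating moves toward the maximum at r_cr — heat loss rises.
Bare: R = 1/(2πr₁h) = 6.258 m·K/W; Q = 159/6.258 = 25.4 W/m.
Coated: R = R_cond + R_conv = 3.530 m·K/W; Q = 159/3.530 = 45.0 W/m.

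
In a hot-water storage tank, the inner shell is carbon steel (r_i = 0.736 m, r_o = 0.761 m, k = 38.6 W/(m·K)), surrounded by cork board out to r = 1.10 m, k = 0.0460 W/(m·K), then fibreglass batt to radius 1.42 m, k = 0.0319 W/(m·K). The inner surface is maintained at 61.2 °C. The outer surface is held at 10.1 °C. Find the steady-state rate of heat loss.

Q = 42.2 W

Resistance network (inner→outer):
  R_carbon steel = (1/0.736 − 1/0.761)/(4πk) = 0.04464/(4π·38.6) = 9.202×10^-5 K/W
  R_cork board = (1/0.761 − 1/1.10)/(4πk) = 0.4050/(4π·0.0460) = 0.7006 K/W
  R_fibreglass batt = (1/1.10 − 1/1.42)/(4πk) = 0.2049/(4π·0.0319) = 0.5111 K/W
ΣR = 9.202×10^-5 + 0.7006 + 0.5111 = 1.212 K/W
Q = ΔT/ΣR = (61.2 °C − 10.1 °C)/1.212 = 42.2 W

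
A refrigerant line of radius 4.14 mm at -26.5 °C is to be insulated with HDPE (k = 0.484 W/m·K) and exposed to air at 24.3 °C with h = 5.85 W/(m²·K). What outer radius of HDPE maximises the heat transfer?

r_cr = 8.27 cm

For a cylinder, r_cr = k_ins/h = 0.484/5.85 = 0.0827 m = 8.27 cm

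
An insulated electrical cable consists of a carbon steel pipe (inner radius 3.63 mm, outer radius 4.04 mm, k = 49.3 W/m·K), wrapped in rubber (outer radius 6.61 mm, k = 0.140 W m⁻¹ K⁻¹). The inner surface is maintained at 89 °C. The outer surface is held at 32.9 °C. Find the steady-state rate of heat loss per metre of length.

Q' = 100 W/m

Series thermal resistances, inner to outer:
  R'_carbon steel = ln(0.00404/0.00363)/(2πk) = 0.1070/(2π·49.3) = 3.455×10^-4 m·K/W
  R'_rubber = ln(0.00661/0.00404)/(2πk) = 0.4923/(2π·0.140) = 0.5597 m·K/W
ΣR = 3.455×10^-4 + 0.5597 = 0.5600 m·K/W
Q' = ΔT/ΣR = (89 °C − 32.9 °C)/0.5600 = 100 W/m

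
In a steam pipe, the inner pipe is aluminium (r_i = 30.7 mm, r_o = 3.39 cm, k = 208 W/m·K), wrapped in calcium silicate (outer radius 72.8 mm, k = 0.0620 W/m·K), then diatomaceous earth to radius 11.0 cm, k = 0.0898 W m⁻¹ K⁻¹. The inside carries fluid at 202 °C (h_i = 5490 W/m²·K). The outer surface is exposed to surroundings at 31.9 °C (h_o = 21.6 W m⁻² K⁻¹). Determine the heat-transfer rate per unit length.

Q' = 61.6 W/m

Series thermal resistances, inner to outer:
  R'_conv,in = 1/(2πr h) = 1/(2π·0.0307·5490) = 9.443×10^-4 m·K/W
  R'_aluminium = ln(0.0339/0.0307)/(2πk) = 0.09915/(2π·208) = 7.587×10^-5 m·K/W
  R'_calcium silicate = ln(0.0728/0.0339)/(2πk) = 0.7643/(2π·0.0620) = 1.962 m·K/W
  R'_diatomaceous earth = ln(0.110/0.0728)/(2πk) = 0.4128/(2π·0.0898) = 0.7316 m·K/W
  R'_conv,out = 1/(2πr h) = 1/(2π·0.110·21.6) = 0.06698 m·K/W
ΣR = 9.443×10^-4 + 7.587×10^-5 + 1.962 + 0.7316 + 0.06698 = 2.762 m·K/W
Q' = ΔT/ΣR = (202 °C − 31.9 °C)/2.762 = 61.6 W/m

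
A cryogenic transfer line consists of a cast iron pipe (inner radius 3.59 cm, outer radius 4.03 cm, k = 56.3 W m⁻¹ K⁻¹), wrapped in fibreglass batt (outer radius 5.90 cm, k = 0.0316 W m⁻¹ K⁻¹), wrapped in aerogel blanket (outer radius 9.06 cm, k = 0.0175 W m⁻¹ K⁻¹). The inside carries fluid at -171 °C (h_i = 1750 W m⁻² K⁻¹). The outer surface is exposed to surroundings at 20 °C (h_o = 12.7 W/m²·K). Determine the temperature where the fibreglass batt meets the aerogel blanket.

Treat each layer as a resistance in series:
  R'_conv,in = 1/(2πr h) = 1/(2π·0.0359·1750) = 0.002533 m·K/W
  R'_cast iron = ln(0.0403/0.0359)/(2πk) = 0.1156/(2π·56.3) = 3.268×10^-4 m·K/W
  R'_fibreglass batt = ln(0.0590/0.0403)/(2πk) = 0.3812/(2π·0.0316) = 1.920 m·K/W
  R'_aerogel blanket = ln(0.0906/0.0590)/(2πk) = 0.4289/(2π·0.0175) = 3.901 m·K/W
  R'_conv,out = 1/(2πr h) = 1/(2π·0.0906·12.7) = 0.1383 m·K/W
ΣR = 0.002533 + 3.268×10^-4 + 1.920 + 3.901 + 0.1383 = 5.962 m·K/W
Q' = ΔT/ΣR = (-171 °C − 20 °C)/5.962 = -32.04 W/m
From the inner boundary to the fibreglass batt/aerogel blanket interface, ΣR_partial = 1.923 m·K/W.
T_interface = T_in − Q'·ΣR_partial = -171 °C − (-32.04)(1.923) = -109 °C

T = -109 °C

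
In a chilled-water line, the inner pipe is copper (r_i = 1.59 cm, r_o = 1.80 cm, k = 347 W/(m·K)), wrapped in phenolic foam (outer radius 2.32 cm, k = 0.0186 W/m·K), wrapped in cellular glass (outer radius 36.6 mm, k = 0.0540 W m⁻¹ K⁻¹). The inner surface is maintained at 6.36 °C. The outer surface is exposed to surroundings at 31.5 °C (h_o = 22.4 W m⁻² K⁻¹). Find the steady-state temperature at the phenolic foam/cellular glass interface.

Treat each layer as a resistance in series:
  R'_copper = ln(0.0180/0.0159)/(2πk) = 0.1241/(2π·347) = 5.690×10^-5 m·K/W
  R'_phenolic foam = ln(0.0232/0.0180)/(2πk) = 0.2538/(2π·0.0186) = 2.172 m·K/W
  R'_cellular glass = ln(0.0366/0.0232)/(2πk) = 0.4559/(2π·0.0540) = 1.344 m·K/W
  R'_conv,out = 1/(2πr h) = 1/(2π·0.0366·22.4) = 0.1941 m·K/W
ΣR = 5.690×10^-5 + 2.172 + 1.344 + 0.1941 = 3.710 m·K/W
Q' = ΔT/ΣR = (6.36 °C − 31.5 °C)/3.710 = -6.776 W/m
From the inner boundary to the phenolic foam/cellular glass interface, ΣR_partial = 2.172 m·K/W.
T_interface = T_in − Q'·ΣR_partial = 6.36 °C − (-6.776)(2.172) = 21.1 °C

T = 21.1 °C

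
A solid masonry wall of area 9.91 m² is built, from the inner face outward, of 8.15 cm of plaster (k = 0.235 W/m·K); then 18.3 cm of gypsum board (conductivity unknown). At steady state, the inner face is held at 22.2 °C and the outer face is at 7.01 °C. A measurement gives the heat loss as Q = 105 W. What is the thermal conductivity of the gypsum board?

ΣR = ΔT/Q = |22.2 − 7.01|/105 = 0.1447 K/W
Known resistances:
  R_plaster = L/(kA) = 0.0815/(0.235·9.91) = 0.03500 K/W
R_gypsum board = ΣR − ΣR_known = 0.1447 − 0.03500 = 0.1097 K/W
L/(kA) = 0.1097 ⇒ k = 0.183/(0.1097·9.91) = 0.168 W/m·K

k = 0.168 W/m·K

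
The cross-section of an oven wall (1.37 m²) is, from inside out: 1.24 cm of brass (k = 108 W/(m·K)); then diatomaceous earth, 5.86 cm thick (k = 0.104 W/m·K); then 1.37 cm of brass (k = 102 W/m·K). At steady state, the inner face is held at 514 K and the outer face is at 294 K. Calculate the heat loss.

Resistance network (inner→outer):
  R_brass = L/(kA) = 0.0124/(108·1.37) = 8.381×10^-5 K/W
  R_diatomaceous earth = L/(kA) = 0.0586/(0.104·1.37) = 0.4113 K/W
  R_brass = L/(kA) = 0.0137/(102·1.37) = 9.804×10^-5 K/W
ΣR = 8.381×10^-5 + 0.4113 + 9.804×10^-5 = 0.4115 K/W
Q = ΔT/ΣR = (514 K − 294 K)/0.4115 = 535 W

Q = 535 W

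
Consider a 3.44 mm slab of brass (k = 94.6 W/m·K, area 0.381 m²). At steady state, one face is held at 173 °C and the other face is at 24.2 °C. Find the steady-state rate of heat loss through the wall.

Q = 1560 kW

Q = kA·ΔT/L = 94.6 × 0.381 × |173 °C − 24.2 °C| / 0.00344 = 1.56×10^6 W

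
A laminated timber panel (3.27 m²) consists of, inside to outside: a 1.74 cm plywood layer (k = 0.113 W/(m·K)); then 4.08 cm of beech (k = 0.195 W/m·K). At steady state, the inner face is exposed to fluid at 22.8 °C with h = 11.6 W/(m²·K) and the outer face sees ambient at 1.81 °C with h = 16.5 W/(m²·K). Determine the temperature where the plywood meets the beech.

T = 12.9 °C

Treat each layer as a resistance in series:
  R_conv,in = 1/(hA) = 1/(11.6·3.27) = 0.02636 K/W
  R_plywood = L/(kA) = 0.0174/(0.113·3.27) = 0.04709 K/W
  R_beech = L/(kA) = 0.0408/(0.195·3.27) = 0.06398 K/W
  R_conv,out = 1/(hA) = 1/(16.5·3.27) = 0.01853 K/W
ΣR = 0.02636 + 0.04709 + 0.06398 + 0.01853 = 0.1560 K/W
Q = ΔT/ΣR = (22.8 °C − 1.81 °C)/0.1560 = 134.6 W
From the inner boundary to the plywood/beech interface, ΣR_partial = 0.07345 K/W.
T_interface = T_in − Q·ΣR_partial = 22.8 °C − (134.6)(0.07345) = 12.9 °C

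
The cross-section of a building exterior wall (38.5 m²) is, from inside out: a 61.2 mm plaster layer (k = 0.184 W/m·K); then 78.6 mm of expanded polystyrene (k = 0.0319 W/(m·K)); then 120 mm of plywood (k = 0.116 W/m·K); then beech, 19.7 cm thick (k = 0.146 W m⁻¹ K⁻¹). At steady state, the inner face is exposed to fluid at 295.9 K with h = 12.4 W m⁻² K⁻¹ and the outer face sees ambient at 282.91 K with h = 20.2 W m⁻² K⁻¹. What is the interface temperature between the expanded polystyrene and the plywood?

T = 288.9 K

Series thermal resistances, inner to outer:
  R_conv,in = 1/(hA) = 1/(12.4·38.5) = 0.002095 K/W
  R_plaster = L/(kA) = 0.0612/(0.184·38.5) = 0.008639 K/W
  R_expanded polystyrene = L/(kA) = 0.0786/(0.0319·38.5) = 0.06400 K/W
  R_plywood = L/(kA) = 0.120/(0.116·38.5) = 0.02687 K/W
  R_beech = L/(kA) = 0.197/(0.146·38.5) = 0.03505 K/W
  R_conv,out = 1/(hA) = 1/(20.2·38.5) = 0.001286 K/W
ΣR = 0.002095 + 0.008639 + 0.06400 + 0.02687 + 0.03505 + 0.001286 = 0.1379 K/W
Q = ΔT/ΣR = (295.9 K − 282.91 K)/0.1379 = 94.20 W
From the inner boundary to the expanded polystyrene/plywood interface, ΣR_partial = 0.07473 K/W.
T_interface = T_in − Q·ΣR_partial = 295.9 K − (94.20)(0.07473) = 288.9 K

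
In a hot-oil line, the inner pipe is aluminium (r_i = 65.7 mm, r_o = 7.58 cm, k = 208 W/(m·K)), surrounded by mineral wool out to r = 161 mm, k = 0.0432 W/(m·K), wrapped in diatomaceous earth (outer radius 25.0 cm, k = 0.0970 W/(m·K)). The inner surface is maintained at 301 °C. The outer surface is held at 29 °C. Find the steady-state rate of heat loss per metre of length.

Q' = 77.8 W/m

Series thermal resistances, inner to outer:
  R'_aluminium = ln(0.0758/0.0657)/(2πk) = 0.1430/(2π·208) = 1.094×10^-4 m·K/W
  R'_mineral wool = ln(0.161/0.0758)/(2πk) = 0.7533/(2π·0.0432) = 2.775 m·K/W
  R'_diatomaceous earth = ln(0.250/0.161)/(2πk) = 0.4401/(2π·0.0970) = 0.7220 m·K/W
ΣR = 1.094×10^-4 + 2.775 + 0.7220 = 3.497 m·K/W
Q' = ΔT/ΣR = (301 °C − 29 °C)/3.497 = 77.8 W/m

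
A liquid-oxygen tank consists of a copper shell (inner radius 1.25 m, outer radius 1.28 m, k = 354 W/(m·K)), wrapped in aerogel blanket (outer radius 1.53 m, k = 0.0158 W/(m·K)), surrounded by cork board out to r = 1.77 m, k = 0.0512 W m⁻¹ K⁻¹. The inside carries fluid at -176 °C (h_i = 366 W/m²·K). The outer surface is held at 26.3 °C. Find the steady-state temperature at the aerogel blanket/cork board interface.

Resistance network (inner→outer):
  R_conv,in = 1/(4πr²h) = 1/(4π·1.25²·366) = 1.392×10^-4 K/W
  R_copper = (1/1.25 − 1/1.28)/(4πk) = 0.01875/(4π·354) = 4.215×10^-6 K/W
  R_aerogel blanket = (1/1.28 − 1/1.53)/(4πk) = 0.1277/(4π·0.0158) = 0.6429 K/W
  R_cork board = (1/1.53 − 1/1.77)/(4πk) = 0.08862/(4π·0.0512) = 0.1377 K/W
ΣR = 1.392×10^-4 + 4.215×10^-6 + 0.6429 + 0.1377 = 0.7807 K/W
Q = ΔT/ΣR = (-176 °C − 26.3 °C)/0.7807 = -259.1 W
From the inner boundary to the aerogel blanket/cork board interface, ΣR_partial = 0.6430 K/W.
T_interface = T_in − Q·ΣR_partial = -176 °C − (-259.1)(0.6430) = -9.4 °C

T = -9.4 °C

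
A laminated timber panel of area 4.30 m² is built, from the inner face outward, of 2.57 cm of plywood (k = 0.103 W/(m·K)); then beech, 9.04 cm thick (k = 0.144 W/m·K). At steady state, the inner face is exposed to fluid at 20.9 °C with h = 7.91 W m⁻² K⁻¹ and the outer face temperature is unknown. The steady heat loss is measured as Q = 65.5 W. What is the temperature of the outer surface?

T_out = 5.61 °C

Sum the resistances:
  R_conv,in = 1/(hA) = 1/(7.91·4.30) = 0.02940 K/W
  R_plywood = L/(kA) = 0.0257/(0.103·4.30) = 0.05803 K/W
  R_beech = L/(kA) = 0.0904/(0.144·4.30) = 0.1460 K/W
ΣR = 0.2334 K/W
ΔT = Q·ΣR = 65.5 × 0.2334 = 15.29 K
Heat flows outward, so T_out = T_in − ΔT = 20.9 − 15.29 = 5.61 °C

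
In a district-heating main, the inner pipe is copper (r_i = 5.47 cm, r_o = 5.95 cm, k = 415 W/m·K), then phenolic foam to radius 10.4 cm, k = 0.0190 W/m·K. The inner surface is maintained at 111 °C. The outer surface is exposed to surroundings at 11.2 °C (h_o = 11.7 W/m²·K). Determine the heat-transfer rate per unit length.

Series thermal resistances, inner to outer:
  R'_copper = ln(0.0595/0.0547)/(2πk) = 0.08411/(2π·415) = 3.226×10^-5 m·K/W
  R'_phenolic foam = ln(0.104/0.0595)/(2πk) = 0.5584/(2π·0.0190) = 4.678 m·K/W
  R'_conv,out = 1/(2πr h) = 1/(2π·0.104·11.7) = 0.1308 m·K/W
ΣR = 3.226×10^-5 + 4.678 + 0.1308 = 4.809 m·K/W
Q' = ΔT/ΣR = (111 °C − 11.2 °C)/4.809 = 20.8 W/m

Q' = 20.8 W/m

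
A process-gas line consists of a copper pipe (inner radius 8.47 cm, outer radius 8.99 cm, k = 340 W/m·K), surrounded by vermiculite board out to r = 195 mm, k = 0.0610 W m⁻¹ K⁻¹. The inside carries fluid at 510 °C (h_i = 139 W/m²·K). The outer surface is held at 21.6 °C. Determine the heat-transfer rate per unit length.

Q' = 240 W/m

Treat each layer as a resistance in series:
  R'_conv,in = 1/(2πr h) = 1/(2π·0.0847·139) = 0.01352 m·K/W
  R'_copper = ln(0.0899/0.0847)/(2πk) = 0.05958/(2π·340) = 2.789×10^-5 m·K/W
  R'_vermiculite board = ln(0.195/0.0899)/(2πk) = 0.7743/(2π·0.0610) = 2.020 m·K/W
ΣR = 0.01352 + 2.789×10^-5 + 2.020 = 2.034 m·K/W
Q' = ΔT/ΣR = (510 °C − 21.6 °C)/2.034 = 240 W/m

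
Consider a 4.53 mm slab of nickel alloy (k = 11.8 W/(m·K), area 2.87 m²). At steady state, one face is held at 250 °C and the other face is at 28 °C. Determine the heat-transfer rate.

Q = 1660 kW

Q = kA·ΔT/L = 11.8 × 2.87 × |250 °C − 28 °C| / 0.00453 = 1.66×10^6 W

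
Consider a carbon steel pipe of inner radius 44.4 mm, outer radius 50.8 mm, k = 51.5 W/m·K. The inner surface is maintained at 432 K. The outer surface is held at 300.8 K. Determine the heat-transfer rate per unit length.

Q' = 3.15×10^5 W/m

Q' = 2πk·ΔT/ln(r₂/r₁) = 2π × 51.5 × 131.2 / ln(0.0508/0.0444) = 3.15×10^5 W/m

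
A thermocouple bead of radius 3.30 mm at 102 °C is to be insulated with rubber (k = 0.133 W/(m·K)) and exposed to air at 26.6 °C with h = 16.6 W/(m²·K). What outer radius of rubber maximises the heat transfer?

r_cr = 1.60 cm

For a sphere, r_cr = 2k_ins/h = 2·0.133/16.6 = 0.0160 m = 1.60 cm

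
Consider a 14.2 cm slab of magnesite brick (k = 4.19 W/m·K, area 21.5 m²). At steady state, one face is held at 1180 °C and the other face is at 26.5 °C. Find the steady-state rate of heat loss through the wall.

Q = kA·ΔT/L = 4.19 × 21.5 × |1180 °C − 26.5 °C| / 0.142 = 7.32×10^5 W

Q = 7.32×10^5 W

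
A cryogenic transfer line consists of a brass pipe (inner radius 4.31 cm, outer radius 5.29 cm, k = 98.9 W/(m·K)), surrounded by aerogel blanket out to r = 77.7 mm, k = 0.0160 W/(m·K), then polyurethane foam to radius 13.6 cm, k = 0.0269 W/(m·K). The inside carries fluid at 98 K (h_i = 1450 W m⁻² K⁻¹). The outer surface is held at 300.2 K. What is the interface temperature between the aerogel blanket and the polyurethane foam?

Resistance network (inner→outer):
  R'_conv,in = 1/(2πr h) = 1/(2π·0.0431·1450) = 0.002547 m·K/W
  R'_brass = ln(0.0529/0.0431)/(2πk) = 0.2049/(2π·98.9) = 3.297×10^-4 m·K/W
  R'_aerogel blanket = ln(0.0777/0.0529)/(2πk) = 0.3845/(2π·0.0160) = 3.824 m·K/W
  R'_polyurethane foam = ln(0.136/0.0777)/(2πk) = 0.5598/(2π·0.0269) = 3.312 m·K/W
ΣR = 0.002547 + 3.297×10^-4 + 3.824 + 3.312 = 7.139 m·K/W
Q' = ΔT/ΣR = (98 K − 300.2 K)/7.139 = -28.32 W/m
From the inner boundary to the aerogel blanket/polyurethane foam interface, ΣR_partial = 3.827 m·K/W.
T_interface = T_in − Q'·ΣR_partial = 98 K − (-28.32)(3.827) = 206.4 K

T = 206.4 K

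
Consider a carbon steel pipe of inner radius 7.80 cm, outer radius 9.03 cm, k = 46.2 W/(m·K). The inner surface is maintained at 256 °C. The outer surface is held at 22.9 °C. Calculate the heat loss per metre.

Q' = 2πk·ΔT/ln(r₂/r₁) = 2π × 46.2 × 233.1 / ln(0.0903/0.0780) = 4.62×10^5 W/m

Q' = 462 kW/m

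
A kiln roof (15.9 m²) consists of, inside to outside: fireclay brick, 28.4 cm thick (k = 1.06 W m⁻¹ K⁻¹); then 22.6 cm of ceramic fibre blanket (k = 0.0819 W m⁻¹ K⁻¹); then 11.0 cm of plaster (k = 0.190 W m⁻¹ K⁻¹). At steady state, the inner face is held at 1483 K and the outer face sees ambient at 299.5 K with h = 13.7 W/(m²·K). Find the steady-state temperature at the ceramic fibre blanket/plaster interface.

Series thermal resistances, inner to outer:
  R_fireclay brick = L/(kA) = 0.284/(1.06·15.9) = 0.01685 K/W
  R_ceramic fibre blanket = L/(kA) = 0.226/(0.0819·15.9) = 0.1736 K/W
  R_plaster = L/(kA) = 0.110/(0.190·15.9) = 0.03641 K/W
  R_conv,out = 1/(hA) = 1/(13.7·15.9) = 0.004591 K/W
ΣR = 0.01685 + 0.1736 + 0.03641 + 0.004591 = 0.2315 K/W
Q = ΔT/ΣR = (1483 K − 299.5 K)/0.2315 = 5112 W
From the inner boundary to the ceramic fibre blanket/plaster interface, ΣR_partial = 0.1905 K/W.
T_interface = T_in − Q·ΣR_partial = 1483 K − (5112)(0.1905) = 509 K

T = 509 K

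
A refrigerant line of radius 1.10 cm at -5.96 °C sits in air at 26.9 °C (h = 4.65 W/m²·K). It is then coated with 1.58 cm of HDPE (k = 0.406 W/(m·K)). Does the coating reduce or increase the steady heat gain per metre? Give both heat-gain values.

increases: 10.6 → 20.2 W/m

Critical radius for a cylinder: r_cr = k/h = 0.0873 m = 8.73 cm.
Outer radius after coating: r₂ = 0.0110 + 0.0158 = 0.0268 m.
Since r₁ < r_cr and r₂ ≤ r_cr, the coating moves toward the maximum at r_cr — heat gain rises.
Bare: R = 1/(2πr₁h) = 3.112 m·K/W; Q = 32.86/3.112 = 10.6 W/m.
Coated: R = R_cond + R_conv = 1.626 m·K/W; Q = 32.86/1.626 = 20.2 W/m.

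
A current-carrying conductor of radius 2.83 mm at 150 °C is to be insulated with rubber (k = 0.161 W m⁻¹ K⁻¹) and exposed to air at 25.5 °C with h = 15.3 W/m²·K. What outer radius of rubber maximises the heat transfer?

For a cylinder, r_cr = k_ins/h = 0.161/15.3 = 0.0105 m = 1.05 cm

r_cr = 1.05 cm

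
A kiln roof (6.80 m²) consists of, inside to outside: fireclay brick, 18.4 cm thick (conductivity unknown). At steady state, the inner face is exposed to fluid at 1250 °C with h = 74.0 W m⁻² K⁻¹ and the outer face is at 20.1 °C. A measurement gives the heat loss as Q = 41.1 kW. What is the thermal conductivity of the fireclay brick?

ΣR = ΔT/Q = |1250 − 20.1|/41100 = 0.02992 K/W
Known resistances:
  R_conv,in = 1/(hA) = 1/(74.0·6.80) = 0.001987 K/W
R_fireclay brick = ΣR − ΣR_known = 0.02992 − 0.001987 = 0.02793 K/W
L/(kA) = 0.02793 ⇒ k = 0.184/(0.02793·6.80) = 0.969 W/m·K

k = 0.969 W/m·K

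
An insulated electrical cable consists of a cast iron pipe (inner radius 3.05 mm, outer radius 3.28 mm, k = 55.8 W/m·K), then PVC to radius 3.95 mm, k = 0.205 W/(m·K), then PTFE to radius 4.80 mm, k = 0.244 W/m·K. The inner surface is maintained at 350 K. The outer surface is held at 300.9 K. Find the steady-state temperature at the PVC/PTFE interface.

Treat each layer as a resistance in series:
  R'_cast iron = ln(0.00328/0.00305)/(2πk) = 0.07270/(2π·55.8) = 2.074×10^-4 m·K/W
  R'_PVC = ln(0.00395/0.00328)/(2πk) = 0.1859/(2π·0.205) = 0.1443 m·K/W
  R'_PTFE = ln(0.00480/0.00395)/(2πk) = 0.1949/(2π·0.244) = 0.1271 m·K/W
ΣR = 2.074×10^-4 + 0.1443 + 0.1271 = 0.2716 m·K/W
Q' = ΔT/ΣR = (350 K − 300.9 K)/0.2716 = 180.8 W/m
From the inner boundary to the PVC/PTFE interface, ΣR_partial = 0.1445 m·K/W.
T_interface = T_in − Q'·ΣR_partial = 350 K − (180.8)(0.1445) = 323.9 K

T = 323.9 K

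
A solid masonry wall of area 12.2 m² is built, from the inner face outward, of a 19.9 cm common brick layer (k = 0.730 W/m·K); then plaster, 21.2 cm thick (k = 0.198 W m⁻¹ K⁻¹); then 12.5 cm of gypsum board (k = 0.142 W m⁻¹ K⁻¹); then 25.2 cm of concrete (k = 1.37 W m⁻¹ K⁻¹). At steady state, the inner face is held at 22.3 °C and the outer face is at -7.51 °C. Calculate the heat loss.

Q = 151 W

Series thermal resistances, inner to outer:
  R_common brick = L/(kA) = 0.199/(0.730·12.2) = 0.02234 K/W
  R_plaster = L/(kA) = 0.212/(0.198·12.2) = 0.08776 K/W
  R_gypsum board = L/(kA) = 0.125/(0.142·12.2) = 0.07215 K/W
  R_concrete = L/(kA) = 0.252/(1.37·12.2) = 0.01508 K/W
ΣR = 0.02234 + 0.08776 + 0.07215 + 0.01508 = 0.1973 K/W
Q = ΔT/ΣR = (22.3 °C − -7.51 °C)/0.1973 = 151 W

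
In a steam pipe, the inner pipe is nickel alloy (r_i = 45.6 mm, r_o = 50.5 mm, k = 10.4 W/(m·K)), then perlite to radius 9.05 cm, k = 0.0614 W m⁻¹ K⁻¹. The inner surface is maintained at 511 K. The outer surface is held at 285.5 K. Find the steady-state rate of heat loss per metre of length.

Series thermal resistances, inner to outer:
  R'_nickel alloy = ln(0.0505/0.0456)/(2πk) = 0.1021/(2π·10.4) = 0.001562 m·K/W
  R'_perlite = ln(0.0905/0.0505)/(2πk) = 0.5834/(2π·0.0614) = 1.512 m·K/W
ΣR = 0.001562 + 1.512 = 1.514 m·K/W
Q' = ΔT/ΣR = (511 K − 285.5 K)/1.514 = 149 W/m

Q' = 149 W/m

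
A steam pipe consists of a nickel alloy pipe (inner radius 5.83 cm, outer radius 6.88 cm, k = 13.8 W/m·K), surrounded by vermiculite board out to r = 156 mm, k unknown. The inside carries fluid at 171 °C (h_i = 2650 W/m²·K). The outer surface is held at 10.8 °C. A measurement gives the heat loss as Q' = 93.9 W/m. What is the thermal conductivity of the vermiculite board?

k = 0.0765 W/m·K

ΣR = ΔT/Q' = |171 − 10.8|/93.9 = 1.706 m·K/W
Known resistances:
  R'_conv,in = 1/(2πr h) = 1/(2π·0.0583·2650) = 0.001030 m·K/W
  R'_nickel alloy = ln(0.0688/0.0583)/(2πk) = 0.1656/(2π·13.8) = 0.001910 m·K/W
R_vermiculite board = ΣR − ΣR_known = 1.706 − 0.002940 = 1.703 m·K/W
ln(r₂/r₁)/(2πk) = 1.703 ⇒ k = 0.8187/(2π·1.703) = 0.0765 W/m·K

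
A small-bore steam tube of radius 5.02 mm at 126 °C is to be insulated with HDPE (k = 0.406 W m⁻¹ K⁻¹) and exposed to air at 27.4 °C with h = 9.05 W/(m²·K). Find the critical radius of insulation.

r_cr = 4.49 cm

For a cylinder, r_cr = k_ins/h = 0.406/9.05 = 0.0449 m = 4.49 cm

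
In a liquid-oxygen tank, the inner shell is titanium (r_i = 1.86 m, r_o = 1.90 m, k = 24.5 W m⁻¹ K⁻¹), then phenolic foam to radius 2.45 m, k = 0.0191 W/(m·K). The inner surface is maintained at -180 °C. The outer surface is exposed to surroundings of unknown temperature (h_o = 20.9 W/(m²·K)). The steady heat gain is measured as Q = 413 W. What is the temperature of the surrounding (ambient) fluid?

Sum the resistances:
  R_titanium = (1/1.86 − 1/1.90)/(4πk) = 0.01132/(4π·24.5) = 3.676×10^-5 K/W
  R_phenolic foam = (1/1.90 − 1/2.45)/(4πk) = 0.1182/(4π·0.0191) = 0.4923 K/W
  R_conv,out = 1/(4πr²h) = 1/(4π·2.45²·20.9) = 6.343×10^-4 K/W
ΣR = 0.4929 K/W
ΔT = Q·ΣR = 413 × 0.4929 = 203.6 K
Heat flows inward, so T_out = T_in + ΔT = -180 + 203.6 = 23.6 °C

T_out = 23.6 °C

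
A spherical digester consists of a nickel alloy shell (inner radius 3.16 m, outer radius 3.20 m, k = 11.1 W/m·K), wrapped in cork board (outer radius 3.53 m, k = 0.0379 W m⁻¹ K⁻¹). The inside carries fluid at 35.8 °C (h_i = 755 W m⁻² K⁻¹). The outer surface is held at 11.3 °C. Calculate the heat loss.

Q = 399 W

Series thermal resistances, inner to outer:
  R_conv,in = 1/(4πr²h) = 1/(4π·3.16²·755) = 1.056×10^-5 K/W
  R_nickel alloy = (1/3.16 − 1/3.20)/(4πk) = 0.003956/(4π·11.1) = 2.836×10^-5 K/W
  R_cork board = (1/3.20 − 1/3.53)/(4πk) = 0.02921/(4π·0.0379) = 0.06134 K/W
ΣR = 1.056×10^-5 + 2.836×10^-5 + 0.06134 = 0.06138 K/W
Q = ΔT/ΣR = (35.8 °C − 11.3 °C)/0.06138 = 399 W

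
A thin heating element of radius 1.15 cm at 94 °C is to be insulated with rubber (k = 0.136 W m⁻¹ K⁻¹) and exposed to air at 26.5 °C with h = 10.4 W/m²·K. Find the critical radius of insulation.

For a cylinder, r_cr = k_ins/h = 0.136/10.4 = 0.0131 m = 1.31 cm

r_cr = 1.31 cm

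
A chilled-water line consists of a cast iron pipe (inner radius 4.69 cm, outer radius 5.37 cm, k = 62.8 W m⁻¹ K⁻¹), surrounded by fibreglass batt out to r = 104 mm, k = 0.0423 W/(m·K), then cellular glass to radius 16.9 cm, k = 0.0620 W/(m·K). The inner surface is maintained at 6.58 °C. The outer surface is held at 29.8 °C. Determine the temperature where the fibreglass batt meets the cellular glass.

T = 22.0 °C

Resistance network (inner→outer):
  R'_cast iron = ln(0.0537/0.0469)/(2πk) = 0.1354/(2π·62.8) = 3.431×10^-4 m·K/W
  R'_fibreglass batt = ln(0.104/0.0537)/(2πk) = 0.6610/(2π·0.0423) = 2.487 m·K/W
  R'_cellular glass = ln(0.169/0.104)/(2πk) = 0.4855/(2π·0.0620) = 1.246 m·K/W
ΣR = 3.431×10^-4 + 2.487 + 1.246 = 3.733 m·K/W
Q' = ΔT/ΣR = (6.58 °C − 29.8 °C)/3.733 = -6.220 W/m
From the inner boundary to the fibreglass batt/cellular glass interface, ΣR_partial = 2.487 m·K/W.
T_interface = T_in − Q'·ΣR_partial = 6.58 °C − (-6.220)(2.487) = 22.0 °C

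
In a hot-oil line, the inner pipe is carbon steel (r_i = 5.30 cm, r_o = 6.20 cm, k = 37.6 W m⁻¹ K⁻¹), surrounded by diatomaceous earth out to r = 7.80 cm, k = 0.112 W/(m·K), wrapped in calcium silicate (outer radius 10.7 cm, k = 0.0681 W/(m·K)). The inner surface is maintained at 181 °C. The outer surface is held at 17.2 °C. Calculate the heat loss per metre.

Q' = 154 W/m

Resistance network (inner→outer):
  R'_carbon steel = ln(0.0620/0.0530)/(2πk) = 0.1568/(2π·37.6) = 6.639×10^-4 m·K/W
  R'_diatomaceous earth = ln(0.0780/0.0620)/(2πk) = 0.2296/(2π·0.112) = 0.3262 m·K/W
  R'_calcium silicate = ln(0.107/0.0780)/(2πk) = 0.3161/(2π·0.0681) = 0.7388 m·K/W
ΣR = 6.639×10^-4 + 0.3262 + 0.7388 = 1.066 m·K/W
Q' = ΔT/ΣR = (181 °C − 17.2 °C)/1.066 = 154 W/m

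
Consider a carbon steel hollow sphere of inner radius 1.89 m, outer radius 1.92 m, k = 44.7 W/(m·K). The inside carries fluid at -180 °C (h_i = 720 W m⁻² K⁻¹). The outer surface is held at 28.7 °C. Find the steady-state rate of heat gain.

Q = 4570 kW

Treat each layer as a resistance in series:
  R_conv,in = 1/(4πr²h) = 1/(4π·1.89²·720) = 3.094×10^-5 K/W
  R_carbon steel = (1/1.89 − 1/1.92)/(4πk) = 0.008267/(4π·44.7) = 1.472×10^-5 K/W
ΣR = 3.094×10^-5 + 1.472×10^-5 = 4.566×10^-5 K/W
Q = ΔT/ΣR = (-180 °C − 28.7 °C)/4.566×10^-5 = -4.57×10^6 W
(Negative Q ⇒ heat flows inward; heat gain = 4.57×10^6 W.)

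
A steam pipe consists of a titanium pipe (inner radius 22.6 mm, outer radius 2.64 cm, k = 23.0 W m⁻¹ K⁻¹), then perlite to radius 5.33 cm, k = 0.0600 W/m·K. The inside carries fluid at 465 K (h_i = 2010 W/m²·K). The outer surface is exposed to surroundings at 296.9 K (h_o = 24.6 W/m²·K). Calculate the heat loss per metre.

Series thermal resistances, inner to outer:
  R'_conv,in = 1/(2πr h) = 1/(2π·0.0226·2010) = 0.003504 m·K/W
  R'_titanium = ln(0.0264/0.0226)/(2πk) = 0.1554/(2π·23.0) = 0.001075 m·K/W
  R'_perlite = ln(0.0533/0.0264)/(2πk) = 0.7026/(2π·0.0600) = 1.864 m·K/W
  R'_conv,out = 1/(2πr h) = 1/(2π·0.0533·24.6) = 0.1214 m·K/W
ΣR = 0.003504 + 0.001075 + 1.864 + 0.1214 = 1.990 m·K/W
Q' = ΔT/ΣR = (465 K − 296.9 K)/1.990 = 84.5 W/m

Q' = 84.5 W/m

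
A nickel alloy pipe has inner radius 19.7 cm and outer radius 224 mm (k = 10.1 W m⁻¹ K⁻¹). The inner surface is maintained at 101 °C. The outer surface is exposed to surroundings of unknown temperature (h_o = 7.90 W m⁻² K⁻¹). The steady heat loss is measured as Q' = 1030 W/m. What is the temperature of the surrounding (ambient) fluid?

T_out = 6.28 °C

Sum the resistances:
  R'_nickel alloy = ln(0.224/0.197)/(2πk) = 0.1284/(2π·10.1) = 0.002024 m·K/W
  R'_conv,out = 1/(2πr h) = 1/(2π·0.224·7.90) = 0.08994 m·K/W
ΣR = 0.09196 m·K/W
ΔT = Q'·ΣR = 1030 × 0.09196 = 94.72 K
Heat flows outward, so T_out = T_in − ΔT = 101 − 94.72 = 6.28 °C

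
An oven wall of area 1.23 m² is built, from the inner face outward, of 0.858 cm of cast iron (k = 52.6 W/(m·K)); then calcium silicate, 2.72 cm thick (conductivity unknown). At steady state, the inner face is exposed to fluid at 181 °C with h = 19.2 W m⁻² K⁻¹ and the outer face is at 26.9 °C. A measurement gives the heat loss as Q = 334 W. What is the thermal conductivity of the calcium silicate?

k = 0.0528 W/m·K

ΣR = ΔT/Q = |181 − 26.9|/334 = 0.4614 K/W
Known resistances:
  R_conv,in = 1/(hA) = 1/(19.2·1.23) = 0.04234 K/W
  R_cast iron = L/(kA) = 0.00858/(52.6·1.23) = 1.326×10^-4 K/W
R_calcium silicate = ΣR − ΣR_known = 0.4614 − 0.04247 = 0.4189 K/W
L/(kA) = 0.4189 ⇒ k = 0.0272/(0.4189·1.23) = 0.0528 W/m·K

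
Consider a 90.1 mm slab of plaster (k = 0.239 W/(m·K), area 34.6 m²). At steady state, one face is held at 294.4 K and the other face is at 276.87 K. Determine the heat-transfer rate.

Q = kA·ΔT/L = 0.239 × 34.6 × |294.4 K − 276.87 K| / 0.0901 = 1610 W

Q = 1610 W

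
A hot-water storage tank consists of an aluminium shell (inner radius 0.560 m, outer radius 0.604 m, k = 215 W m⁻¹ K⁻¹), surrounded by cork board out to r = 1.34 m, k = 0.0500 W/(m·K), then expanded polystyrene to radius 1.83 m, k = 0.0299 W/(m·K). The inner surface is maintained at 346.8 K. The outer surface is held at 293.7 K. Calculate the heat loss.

Resistance network (inner→outer):
  R_aluminium = (1/0.560 − 1/0.604)/(4πk) = 0.1301/(4π·215) = 4.815×10^-5 K/W
  R_cork board = (1/0.604 − 1/1.34)/(4πk) = 0.9094/(4π·0.0500) = 1.447 K/W
  R_expanded polystyrene = (1/1.34 − 1/1.83)/(4πk) = 0.1998/(4π·0.0299) = 0.5318 K/W
ΣR = 4.815×10^-5 + 1.447 + 0.5318 = 1.979 K/W
Q = ΔT/ΣR = (346.8 K − 293.7 K)/1.979 = 26.8 W

Q = 26.8 W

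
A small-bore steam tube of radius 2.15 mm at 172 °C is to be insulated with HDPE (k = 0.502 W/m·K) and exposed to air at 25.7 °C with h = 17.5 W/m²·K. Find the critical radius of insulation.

For a cylinder, r_cr = k_ins/h = 0.502/17.5 = 0.0287 m = 2.87 cm

r_cr = 2.87 cm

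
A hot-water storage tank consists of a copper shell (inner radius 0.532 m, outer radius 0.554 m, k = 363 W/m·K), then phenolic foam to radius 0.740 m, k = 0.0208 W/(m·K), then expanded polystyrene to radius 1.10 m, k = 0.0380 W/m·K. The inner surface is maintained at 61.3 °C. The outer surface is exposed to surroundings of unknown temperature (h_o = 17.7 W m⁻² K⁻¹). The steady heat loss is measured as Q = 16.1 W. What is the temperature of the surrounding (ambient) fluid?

Series resistances:
  R_copper = (1/0.532 − 1/0.554)/(4πk) = 0.07465/(4π·363) = 1.636×10^-5 K/W
  R_phenolic foam = (1/0.554 − 1/0.740)/(4πk) = 0.4537/(4π·0.0208) = 1.736 K/W
  R_expanded polystyrene = (1/0.740 − 1/1.10)/(4πk) = 0.4423/(4π·0.0380) = 0.9262 K/W
  R_conv,out = 1/(4πr²h) = 1/(4π·1.10²·17.7) = 0.003716 K/W
ΣR = 2.666 K/W
ΔT = Q·ΣR = 16.1 × 2.666 = 42.92 K
Heat flows outward, so T_out = T_in − ΔT = 61.3 − 42.92 = 18.4 °C

T_out = 18.4 °C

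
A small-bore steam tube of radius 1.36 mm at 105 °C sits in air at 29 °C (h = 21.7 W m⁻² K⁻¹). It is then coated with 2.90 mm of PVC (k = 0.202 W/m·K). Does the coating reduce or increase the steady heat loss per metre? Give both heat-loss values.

increases: 14.1 → 29.0 W/m

Critical radius for a cylinder: r_cr = k/h = 0.00931 m = 0.931 cm.
Outer radius after coating: r₂ = 0.00136 + 0.00290 = 0.00426 m.
Since r₁ < r_cr and r₂ ≤ r_cr, the coating moves toward the maximum at r_cr — heat loss rises.
Bare: R = 1/(2πr₁h) = 5.393 m·K/W; Q = 76/5.393 = 14.1 W/m.
Coated: R = R_cond + R_conv = 2.621 m·K/W; Q = 76/2.621 = 29.0 W/m.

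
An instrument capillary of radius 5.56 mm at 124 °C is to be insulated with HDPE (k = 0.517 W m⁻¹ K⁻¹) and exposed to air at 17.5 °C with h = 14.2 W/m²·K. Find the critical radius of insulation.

r_cr = 3.64 cm

For a cylinder, r_cr = k_ins/h = 0.517/14.2 = 0.0364 m = 3.64 cm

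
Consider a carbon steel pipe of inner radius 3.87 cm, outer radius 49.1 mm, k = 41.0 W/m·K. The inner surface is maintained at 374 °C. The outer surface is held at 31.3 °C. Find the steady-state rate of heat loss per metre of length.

Q' = 2πk·ΔT/ln(r₂/r₁) = 2π × 41.0 × 342.7 / ln(0.0491/0.0387) = 3.71×10^5 W/m

Q' = 3.71×10^5 W/m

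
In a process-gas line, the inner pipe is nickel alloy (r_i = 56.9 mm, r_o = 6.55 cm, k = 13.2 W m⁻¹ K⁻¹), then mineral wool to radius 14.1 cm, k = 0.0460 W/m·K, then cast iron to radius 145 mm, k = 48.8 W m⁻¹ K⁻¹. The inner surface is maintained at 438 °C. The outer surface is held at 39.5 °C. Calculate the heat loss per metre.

Q' = 150 W/m

Series thermal resistances, inner to outer:
  R'_nickel alloy = ln(0.0655/0.0569)/(2πk) = 0.1408/(2π·13.2) = 0.001697 m·K/W
  R'_mineral wool = ln(0.141/0.0655)/(2πk) = 0.7667/(2π·0.0460) = 2.653 m·K/W
  R'_cast iron = ln(0.145/0.141)/(2πk) = 0.02797/(2π·48.8) = 9.123×10^-5 m·K/W
ΣR = 0.001697 + 2.653 + 9.123×10^-5 = 2.655 m·K/W
Q' = ΔT/ΣR = (438 °C − 39.5 °C)/2.655 = 150 W/m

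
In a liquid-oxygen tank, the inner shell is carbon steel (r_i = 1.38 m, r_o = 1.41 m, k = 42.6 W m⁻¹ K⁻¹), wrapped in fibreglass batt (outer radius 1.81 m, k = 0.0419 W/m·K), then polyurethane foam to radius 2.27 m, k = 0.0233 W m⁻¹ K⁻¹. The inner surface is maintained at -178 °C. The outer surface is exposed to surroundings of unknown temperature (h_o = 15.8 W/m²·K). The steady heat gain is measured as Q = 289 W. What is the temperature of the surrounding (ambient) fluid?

Series resistances:
  R_carbon steel = (1/1.38 − 1/1.41)/(4πk) = 0.01542/(4π·42.6) = 2.880×10^-5 K/W
  R_fibreglass batt = (1/1.41 − 1/1.81)/(4πk) = 0.1567/(4π·0.0419) = 0.2977 K/W
  R_polyurethane foam = (1/1.81 − 1/2.27)/(4πk) = 0.1120/(4π·0.0233) = 0.3824 K/W
  R_conv,out = 1/(4πr²h) = 1/(4π·2.27²·15.8) = 9.774×10^-4 K/W
ΣR = 0.6811 K/W
ΔT = Q·ΣR = 289 × 0.6811 = 196.8 K
Heat flows inward, so T_out = T_in + ΔT = -178 + 196.8 = 18.8 °C

T_out = 18.8 °C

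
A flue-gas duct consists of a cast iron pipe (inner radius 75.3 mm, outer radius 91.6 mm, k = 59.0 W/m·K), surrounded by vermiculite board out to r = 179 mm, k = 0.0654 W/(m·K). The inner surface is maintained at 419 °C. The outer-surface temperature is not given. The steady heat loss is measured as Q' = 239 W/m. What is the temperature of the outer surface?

Sum the resistances:
  R'_cast iron = ln(0.0916/0.0753)/(2πk) = 0.1960/(2π·59.0) = 5.286×10^-4 m·K/W
  R'_vermiculite board = ln(0.179/0.0916)/(2πk) = 0.6700/(2π·0.0654) = 1.630 m·K/W
ΣR = 1.631 m·K/W
ΔT = Q'·ΣR = 239 × 1.631 = 389.8 K
Heat flows outward, so T_out = T_in − ΔT = 419 − 389.8 = 29.2 °C

T_out = 29.2 °C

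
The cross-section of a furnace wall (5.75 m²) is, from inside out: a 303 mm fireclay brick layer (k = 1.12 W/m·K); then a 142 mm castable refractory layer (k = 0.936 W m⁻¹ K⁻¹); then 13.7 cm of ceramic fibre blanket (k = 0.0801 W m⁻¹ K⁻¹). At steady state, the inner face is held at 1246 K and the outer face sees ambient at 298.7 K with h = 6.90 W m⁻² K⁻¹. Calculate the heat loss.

Treat each layer as a resistance in series:
  R_fireclay brick = L/(kA) = 0.303/(1.12·5.75) = 0.04705 K/W
  R_castable refractory = L/(kA) = 0.142/(0.936·5.75) = 0.02638 K/W
  R_ceramic fibre blanket = L/(kA) = 0.137/(0.0801·5.75) = 0.2975 K/W
  R_conv,out = 1/(hA) = 1/(6.90·5.75) = 0.02520 K/W
ΣR = 0.04705 + 0.02638 + 0.2975 + 0.02520 = 0.3961 K/W
Q = ΔT/ΣR = (1246 K − 298.7 K)/0.3961 = 2390 W

Q = 2.39 kW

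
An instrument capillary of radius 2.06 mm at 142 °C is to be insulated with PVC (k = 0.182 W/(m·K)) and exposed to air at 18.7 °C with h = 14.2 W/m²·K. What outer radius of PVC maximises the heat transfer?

For a cylinder, r_cr = k_ins/h = 0.182/14.2 = 0.0128 m = 1.28 cm

r_cr = 1.28 cm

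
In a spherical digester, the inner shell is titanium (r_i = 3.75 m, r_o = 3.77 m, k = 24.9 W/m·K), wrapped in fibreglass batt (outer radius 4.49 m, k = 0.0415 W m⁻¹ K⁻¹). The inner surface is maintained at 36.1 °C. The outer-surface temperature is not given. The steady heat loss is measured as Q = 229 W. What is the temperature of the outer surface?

Sum the resistances:
  R_titanium = (1/3.75 − 1/3.77)/(4πk) = 0.001415/(4π·24.9) = 4.521×10^-6 K/W
  R_fibreglass batt = (1/3.77 − 1/4.49)/(4πk) = 0.04253/(4π·0.0415) = 0.08156 K/W
ΣR = 0.08157 K/W
ΔT = Q·ΣR = 229 × 0.08157 = 18.68 K
Heat flows outward, so T_out = T_in − ΔT = 36.1 − 18.68 = 17.4 °C

T_out = 17.4 °C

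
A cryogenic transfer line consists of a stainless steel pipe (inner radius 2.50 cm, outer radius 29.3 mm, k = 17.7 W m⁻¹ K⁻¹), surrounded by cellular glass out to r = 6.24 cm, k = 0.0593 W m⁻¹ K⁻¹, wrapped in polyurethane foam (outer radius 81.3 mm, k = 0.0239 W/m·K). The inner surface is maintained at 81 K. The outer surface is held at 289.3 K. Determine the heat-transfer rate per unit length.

Q' = 54.9 W/m

Series thermal resistances, inner to outer:
  R'_stainless steel = ln(0.0293/0.0250)/(2πk) = 0.1587/(2π·17.7) = 0.001427 m·K/W
  R'_cellular glass = ln(0.0624/0.0293)/(2πk) = 0.7560/(2π·0.0593) = 2.029 m·K/W
  R'_polyurethane foam = ln(0.0813/0.0624)/(2πk) = 0.2646/(2π·0.0239) = 1.762 m·K/W
ΣR = 0.001427 + 2.029 + 1.762 = 3.792 m·K/W
Q' = ΔT/ΣR = (81 K − 289.3 K)/3.792 = -54.9 W/m
(Negative Q' ⇒ heat flows inward; heat gain = 54.9 W/m.)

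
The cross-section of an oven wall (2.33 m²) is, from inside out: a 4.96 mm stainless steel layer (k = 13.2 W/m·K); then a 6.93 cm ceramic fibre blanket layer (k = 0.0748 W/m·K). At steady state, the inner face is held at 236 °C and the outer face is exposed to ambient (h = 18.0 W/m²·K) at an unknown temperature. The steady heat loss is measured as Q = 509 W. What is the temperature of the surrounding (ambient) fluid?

T_out = 21.4 °C

Series resistances:
  R_stainless steel = L/(kA) = 0.00496/(13.2·2.33) = 1.613×10^-4 K/W
  R_ceramic fibre blanket = L/(kA) = 0.0693/(0.0748·2.33) = 0.3976 K/W
  R_conv,out = 1/(hA) = 1/(18.0·2.33) = 0.02384 K/W
ΣR = 0.4216 K/W
ΔT = Q·ΣR = 509 × 0.4216 = 214.6 K
Heat flows outward, so T_out = T_in − ΔT = 236 − 214.6 = 21.4 °C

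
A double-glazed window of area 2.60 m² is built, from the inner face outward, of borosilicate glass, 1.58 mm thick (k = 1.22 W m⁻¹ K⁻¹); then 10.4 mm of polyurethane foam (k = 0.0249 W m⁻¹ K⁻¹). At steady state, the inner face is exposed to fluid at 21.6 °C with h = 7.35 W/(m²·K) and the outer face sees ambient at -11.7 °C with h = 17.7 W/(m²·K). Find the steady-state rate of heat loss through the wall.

Series thermal resistances, inner to outer:
  R_conv,in = 1/(hA) = 1/(7.35·2.60) = 0.05233 K/W
  R_borosilicate glass = L/(kA) = 0.00158/(1.22·2.60) = 4.981×10^-4 K/W
  R_polyurethane foam = L/(kA) = 0.0104/(0.0249·2.60) = 0.1606 K/W
  R_conv,out = 1/(hA) = 1/(17.7·2.60) = 0.02173 K/W
ΣR = 0.05233 + 4.981×10^-4 + 0.1606 + 0.02173 = 0.2352 K/W
Q = ΔT/ΣR = (21.6 °C − -11.7 °C)/0.2352 = 142 W

Q = 142 W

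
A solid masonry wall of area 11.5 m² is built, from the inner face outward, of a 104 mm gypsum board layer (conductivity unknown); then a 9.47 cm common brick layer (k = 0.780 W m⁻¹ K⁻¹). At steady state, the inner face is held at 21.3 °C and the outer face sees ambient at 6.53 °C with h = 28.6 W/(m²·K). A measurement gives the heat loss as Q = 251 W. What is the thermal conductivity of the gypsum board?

ΣR = ΔT/Q = |21.3 − 6.53|/251 = 0.05884 K/W
Known resistances:
  R_common brick = L/(kA) = 0.0947/(0.780·11.5) = 0.01056 K/W
  R_conv,out = 1/(hA) = 1/(28.6·11.5) = 0.003040 K/W
R_gypsum board = ΣR − ΣR_known = 0.05884 − 0.01360 = 0.04524 K/W
L/(kA) = 0.04524 ⇒ k = 0.104/(0.04524·11.5) = 0.200 W/m·K

k = 0.200 W/m·K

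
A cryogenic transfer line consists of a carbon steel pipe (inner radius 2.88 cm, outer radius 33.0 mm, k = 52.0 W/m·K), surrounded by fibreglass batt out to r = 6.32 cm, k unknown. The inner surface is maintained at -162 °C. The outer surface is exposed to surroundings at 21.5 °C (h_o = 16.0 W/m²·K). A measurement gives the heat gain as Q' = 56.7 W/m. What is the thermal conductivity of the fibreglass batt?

k = 0.0336 W/m·K

ΣR = ΔT/Q' = |-162 − 21.5|/56.7 = 3.236 m·K/W
Known resistances:
  R'_carbon steel = ln(0.0330/0.0288)/(2πk) = 0.1361/(2π·52.0) = 4.167×10^-4 m·K/W
  R'_conv,out = 1/(2πr h) = 1/(2π·0.0632·16.0) = 0.1574 m·K/W
R_fibreglass batt = ΣR − ΣR_known = 3.236 − 0.1578 = 3.078 m·K/W
ln(r₂/r₁)/(2πk) = 3.078 ⇒ k = 0.6498/(2π·3.078) = 0.0336 W/m·K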